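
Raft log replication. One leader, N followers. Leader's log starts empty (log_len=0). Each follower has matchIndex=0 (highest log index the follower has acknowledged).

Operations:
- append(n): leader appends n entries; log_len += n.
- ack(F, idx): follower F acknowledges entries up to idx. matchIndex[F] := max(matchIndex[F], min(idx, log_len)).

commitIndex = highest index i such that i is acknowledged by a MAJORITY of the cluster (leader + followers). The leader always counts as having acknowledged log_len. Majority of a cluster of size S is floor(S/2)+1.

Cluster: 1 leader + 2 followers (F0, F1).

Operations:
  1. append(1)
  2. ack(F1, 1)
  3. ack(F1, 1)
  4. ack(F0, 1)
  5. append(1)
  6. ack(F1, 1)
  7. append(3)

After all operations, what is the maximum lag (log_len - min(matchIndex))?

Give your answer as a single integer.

Op 1: append 1 -> log_len=1
Op 2: F1 acks idx 1 -> match: F0=0 F1=1; commitIndex=1
Op 3: F1 acks idx 1 -> match: F0=0 F1=1; commitIndex=1
Op 4: F0 acks idx 1 -> match: F0=1 F1=1; commitIndex=1
Op 5: append 1 -> log_len=2
Op 6: F1 acks idx 1 -> match: F0=1 F1=1; commitIndex=1
Op 7: append 3 -> log_len=5

Answer: 4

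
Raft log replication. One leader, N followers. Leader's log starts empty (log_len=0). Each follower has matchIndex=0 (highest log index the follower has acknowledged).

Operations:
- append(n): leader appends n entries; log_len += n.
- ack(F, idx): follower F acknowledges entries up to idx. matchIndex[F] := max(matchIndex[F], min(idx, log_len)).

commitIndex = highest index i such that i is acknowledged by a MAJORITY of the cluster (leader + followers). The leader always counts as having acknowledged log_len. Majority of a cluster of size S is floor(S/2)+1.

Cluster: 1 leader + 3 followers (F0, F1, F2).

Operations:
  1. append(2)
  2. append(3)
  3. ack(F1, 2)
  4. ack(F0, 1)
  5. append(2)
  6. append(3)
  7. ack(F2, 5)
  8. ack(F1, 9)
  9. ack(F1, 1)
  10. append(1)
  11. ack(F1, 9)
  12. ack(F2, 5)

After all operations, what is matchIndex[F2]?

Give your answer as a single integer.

Answer: 5

Derivation:
Op 1: append 2 -> log_len=2
Op 2: append 3 -> log_len=5
Op 3: F1 acks idx 2 -> match: F0=0 F1=2 F2=0; commitIndex=0
Op 4: F0 acks idx 1 -> match: F0=1 F1=2 F2=0; commitIndex=1
Op 5: append 2 -> log_len=7
Op 6: append 3 -> log_len=10
Op 7: F2 acks idx 5 -> match: F0=1 F1=2 F2=5; commitIndex=2
Op 8: F1 acks idx 9 -> match: F0=1 F1=9 F2=5; commitIndex=5
Op 9: F1 acks idx 1 -> match: F0=1 F1=9 F2=5; commitIndex=5
Op 10: append 1 -> log_len=11
Op 11: F1 acks idx 9 -> match: F0=1 F1=9 F2=5; commitIndex=5
Op 12: F2 acks idx 5 -> match: F0=1 F1=9 F2=5; commitIndex=5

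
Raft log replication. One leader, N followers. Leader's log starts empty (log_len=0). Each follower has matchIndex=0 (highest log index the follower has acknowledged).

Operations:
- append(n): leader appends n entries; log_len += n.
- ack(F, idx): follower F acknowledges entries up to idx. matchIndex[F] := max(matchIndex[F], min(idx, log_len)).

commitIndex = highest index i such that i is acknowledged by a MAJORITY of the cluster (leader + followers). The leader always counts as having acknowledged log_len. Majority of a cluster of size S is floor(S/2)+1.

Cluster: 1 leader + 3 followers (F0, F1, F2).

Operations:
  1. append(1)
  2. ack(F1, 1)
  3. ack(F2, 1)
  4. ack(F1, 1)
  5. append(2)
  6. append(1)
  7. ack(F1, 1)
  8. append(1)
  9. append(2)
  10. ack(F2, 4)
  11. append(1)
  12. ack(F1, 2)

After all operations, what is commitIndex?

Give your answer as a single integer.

Op 1: append 1 -> log_len=1
Op 2: F1 acks idx 1 -> match: F0=0 F1=1 F2=0; commitIndex=0
Op 3: F2 acks idx 1 -> match: F0=0 F1=1 F2=1; commitIndex=1
Op 4: F1 acks idx 1 -> match: F0=0 F1=1 F2=1; commitIndex=1
Op 5: append 2 -> log_len=3
Op 6: append 1 -> log_len=4
Op 7: F1 acks idx 1 -> match: F0=0 F1=1 F2=1; commitIndex=1
Op 8: append 1 -> log_len=5
Op 9: append 2 -> log_len=7
Op 10: F2 acks idx 4 -> match: F0=0 F1=1 F2=4; commitIndex=1
Op 11: append 1 -> log_len=8
Op 12: F1 acks idx 2 -> match: F0=0 F1=2 F2=4; commitIndex=2

Answer: 2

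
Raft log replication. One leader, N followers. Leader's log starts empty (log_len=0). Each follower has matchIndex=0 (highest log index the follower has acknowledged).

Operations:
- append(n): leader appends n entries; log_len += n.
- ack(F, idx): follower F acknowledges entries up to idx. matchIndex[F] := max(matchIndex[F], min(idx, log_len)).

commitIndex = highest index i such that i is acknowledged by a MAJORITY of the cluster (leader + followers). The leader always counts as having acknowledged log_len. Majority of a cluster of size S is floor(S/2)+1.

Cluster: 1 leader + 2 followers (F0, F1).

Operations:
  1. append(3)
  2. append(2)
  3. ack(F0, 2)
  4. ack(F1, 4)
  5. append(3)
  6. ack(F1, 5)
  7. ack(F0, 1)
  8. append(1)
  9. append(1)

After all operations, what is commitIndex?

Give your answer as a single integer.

Op 1: append 3 -> log_len=3
Op 2: append 2 -> log_len=5
Op 3: F0 acks idx 2 -> match: F0=2 F1=0; commitIndex=2
Op 4: F1 acks idx 4 -> match: F0=2 F1=4; commitIndex=4
Op 5: append 3 -> log_len=8
Op 6: F1 acks idx 5 -> match: F0=2 F1=5; commitIndex=5
Op 7: F0 acks idx 1 -> match: F0=2 F1=5; commitIndex=5
Op 8: append 1 -> log_len=9
Op 9: append 1 -> log_len=10

Answer: 5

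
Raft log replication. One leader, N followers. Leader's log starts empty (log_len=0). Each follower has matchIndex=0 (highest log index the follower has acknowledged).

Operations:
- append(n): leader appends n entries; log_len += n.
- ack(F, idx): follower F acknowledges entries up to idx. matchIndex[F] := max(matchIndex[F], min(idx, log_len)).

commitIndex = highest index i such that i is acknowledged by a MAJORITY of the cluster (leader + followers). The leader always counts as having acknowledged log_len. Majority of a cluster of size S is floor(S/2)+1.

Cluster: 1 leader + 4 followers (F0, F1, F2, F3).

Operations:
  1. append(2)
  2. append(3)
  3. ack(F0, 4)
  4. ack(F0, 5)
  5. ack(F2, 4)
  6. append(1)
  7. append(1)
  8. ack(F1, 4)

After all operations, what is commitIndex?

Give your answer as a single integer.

Answer: 4

Derivation:
Op 1: append 2 -> log_len=2
Op 2: append 3 -> log_len=5
Op 3: F0 acks idx 4 -> match: F0=4 F1=0 F2=0 F3=0; commitIndex=0
Op 4: F0 acks idx 5 -> match: F0=5 F1=0 F2=0 F3=0; commitIndex=0
Op 5: F2 acks idx 4 -> match: F0=5 F1=0 F2=4 F3=0; commitIndex=4
Op 6: append 1 -> log_len=6
Op 7: append 1 -> log_len=7
Op 8: F1 acks idx 4 -> match: F0=5 F1=4 F2=4 F3=0; commitIndex=4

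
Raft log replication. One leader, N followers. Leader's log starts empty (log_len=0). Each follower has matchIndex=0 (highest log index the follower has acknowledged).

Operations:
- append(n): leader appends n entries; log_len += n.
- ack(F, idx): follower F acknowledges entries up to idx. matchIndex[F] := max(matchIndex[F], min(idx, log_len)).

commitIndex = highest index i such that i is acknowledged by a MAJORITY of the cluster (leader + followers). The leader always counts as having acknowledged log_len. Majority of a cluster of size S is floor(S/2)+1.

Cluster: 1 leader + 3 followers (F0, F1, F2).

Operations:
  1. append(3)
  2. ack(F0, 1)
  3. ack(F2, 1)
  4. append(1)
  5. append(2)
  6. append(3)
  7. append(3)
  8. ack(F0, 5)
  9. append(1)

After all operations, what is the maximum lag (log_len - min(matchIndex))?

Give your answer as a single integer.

Op 1: append 3 -> log_len=3
Op 2: F0 acks idx 1 -> match: F0=1 F1=0 F2=0; commitIndex=0
Op 3: F2 acks idx 1 -> match: F0=1 F1=0 F2=1; commitIndex=1
Op 4: append 1 -> log_len=4
Op 5: append 2 -> log_len=6
Op 6: append 3 -> log_len=9
Op 7: append 3 -> log_len=12
Op 8: F0 acks idx 5 -> match: F0=5 F1=0 F2=1; commitIndex=1
Op 9: append 1 -> log_len=13

Answer: 13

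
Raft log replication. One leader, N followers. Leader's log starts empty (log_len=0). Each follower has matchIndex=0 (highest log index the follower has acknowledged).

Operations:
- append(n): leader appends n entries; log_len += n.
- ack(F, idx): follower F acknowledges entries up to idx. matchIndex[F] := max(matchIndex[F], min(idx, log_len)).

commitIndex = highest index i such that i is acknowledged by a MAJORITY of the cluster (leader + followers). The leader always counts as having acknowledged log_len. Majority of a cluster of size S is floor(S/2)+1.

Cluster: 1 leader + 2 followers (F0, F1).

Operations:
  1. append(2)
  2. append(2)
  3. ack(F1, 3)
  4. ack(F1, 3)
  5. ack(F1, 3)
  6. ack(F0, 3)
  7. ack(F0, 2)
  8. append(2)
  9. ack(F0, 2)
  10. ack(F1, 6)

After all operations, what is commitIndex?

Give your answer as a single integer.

Answer: 6

Derivation:
Op 1: append 2 -> log_len=2
Op 2: append 2 -> log_len=4
Op 3: F1 acks idx 3 -> match: F0=0 F1=3; commitIndex=3
Op 4: F1 acks idx 3 -> match: F0=0 F1=3; commitIndex=3
Op 5: F1 acks idx 3 -> match: F0=0 F1=3; commitIndex=3
Op 6: F0 acks idx 3 -> match: F0=3 F1=3; commitIndex=3
Op 7: F0 acks idx 2 -> match: F0=3 F1=3; commitIndex=3
Op 8: append 2 -> log_len=6
Op 9: F0 acks idx 2 -> match: F0=3 F1=3; commitIndex=3
Op 10: F1 acks idx 6 -> match: F0=3 F1=6; commitIndex=6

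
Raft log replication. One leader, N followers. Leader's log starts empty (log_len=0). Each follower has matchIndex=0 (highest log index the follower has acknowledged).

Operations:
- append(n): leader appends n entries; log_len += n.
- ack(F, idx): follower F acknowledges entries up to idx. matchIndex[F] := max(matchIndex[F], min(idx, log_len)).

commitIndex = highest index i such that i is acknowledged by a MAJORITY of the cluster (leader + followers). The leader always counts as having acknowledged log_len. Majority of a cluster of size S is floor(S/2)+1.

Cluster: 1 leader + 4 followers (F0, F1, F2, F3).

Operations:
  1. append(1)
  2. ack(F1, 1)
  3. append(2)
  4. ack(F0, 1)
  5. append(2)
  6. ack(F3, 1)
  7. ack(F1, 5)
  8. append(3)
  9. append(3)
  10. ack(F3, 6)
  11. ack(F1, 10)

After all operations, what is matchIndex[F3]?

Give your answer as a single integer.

Op 1: append 1 -> log_len=1
Op 2: F1 acks idx 1 -> match: F0=0 F1=1 F2=0 F3=0; commitIndex=0
Op 3: append 2 -> log_len=3
Op 4: F0 acks idx 1 -> match: F0=1 F1=1 F2=0 F3=0; commitIndex=1
Op 5: append 2 -> log_len=5
Op 6: F3 acks idx 1 -> match: F0=1 F1=1 F2=0 F3=1; commitIndex=1
Op 7: F1 acks idx 5 -> match: F0=1 F1=5 F2=0 F3=1; commitIndex=1
Op 8: append 3 -> log_len=8
Op 9: append 3 -> log_len=11
Op 10: F3 acks idx 6 -> match: F0=1 F1=5 F2=0 F3=6; commitIndex=5
Op 11: F1 acks idx 10 -> match: F0=1 F1=10 F2=0 F3=6; commitIndex=6

Answer: 6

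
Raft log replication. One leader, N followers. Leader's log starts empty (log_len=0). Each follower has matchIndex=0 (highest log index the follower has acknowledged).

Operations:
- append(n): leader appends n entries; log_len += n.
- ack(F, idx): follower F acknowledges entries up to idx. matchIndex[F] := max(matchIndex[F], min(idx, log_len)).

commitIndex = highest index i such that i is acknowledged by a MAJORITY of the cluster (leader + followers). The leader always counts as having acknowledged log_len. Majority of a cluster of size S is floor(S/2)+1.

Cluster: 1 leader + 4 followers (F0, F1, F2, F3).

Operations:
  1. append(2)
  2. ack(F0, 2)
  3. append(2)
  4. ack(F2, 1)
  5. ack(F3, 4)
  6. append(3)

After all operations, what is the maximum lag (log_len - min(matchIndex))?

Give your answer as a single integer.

Answer: 7

Derivation:
Op 1: append 2 -> log_len=2
Op 2: F0 acks idx 2 -> match: F0=2 F1=0 F2=0 F3=0; commitIndex=0
Op 3: append 2 -> log_len=4
Op 4: F2 acks idx 1 -> match: F0=2 F1=0 F2=1 F3=0; commitIndex=1
Op 5: F3 acks idx 4 -> match: F0=2 F1=0 F2=1 F3=4; commitIndex=2
Op 6: append 3 -> log_len=7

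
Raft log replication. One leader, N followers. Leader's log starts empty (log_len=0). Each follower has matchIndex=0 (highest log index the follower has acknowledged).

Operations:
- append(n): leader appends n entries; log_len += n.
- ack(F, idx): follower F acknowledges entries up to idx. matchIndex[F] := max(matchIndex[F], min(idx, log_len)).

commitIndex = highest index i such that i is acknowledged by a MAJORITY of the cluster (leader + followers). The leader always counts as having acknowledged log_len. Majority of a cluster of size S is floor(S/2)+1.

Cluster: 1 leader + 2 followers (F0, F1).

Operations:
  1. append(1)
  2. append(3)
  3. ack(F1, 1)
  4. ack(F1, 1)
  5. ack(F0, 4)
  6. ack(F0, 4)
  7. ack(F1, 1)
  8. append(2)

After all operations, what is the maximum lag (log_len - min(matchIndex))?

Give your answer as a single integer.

Op 1: append 1 -> log_len=1
Op 2: append 3 -> log_len=4
Op 3: F1 acks idx 1 -> match: F0=0 F1=1; commitIndex=1
Op 4: F1 acks idx 1 -> match: F0=0 F1=1; commitIndex=1
Op 5: F0 acks idx 4 -> match: F0=4 F1=1; commitIndex=4
Op 6: F0 acks idx 4 -> match: F0=4 F1=1; commitIndex=4
Op 7: F1 acks idx 1 -> match: F0=4 F1=1; commitIndex=4
Op 8: append 2 -> log_len=6

Answer: 5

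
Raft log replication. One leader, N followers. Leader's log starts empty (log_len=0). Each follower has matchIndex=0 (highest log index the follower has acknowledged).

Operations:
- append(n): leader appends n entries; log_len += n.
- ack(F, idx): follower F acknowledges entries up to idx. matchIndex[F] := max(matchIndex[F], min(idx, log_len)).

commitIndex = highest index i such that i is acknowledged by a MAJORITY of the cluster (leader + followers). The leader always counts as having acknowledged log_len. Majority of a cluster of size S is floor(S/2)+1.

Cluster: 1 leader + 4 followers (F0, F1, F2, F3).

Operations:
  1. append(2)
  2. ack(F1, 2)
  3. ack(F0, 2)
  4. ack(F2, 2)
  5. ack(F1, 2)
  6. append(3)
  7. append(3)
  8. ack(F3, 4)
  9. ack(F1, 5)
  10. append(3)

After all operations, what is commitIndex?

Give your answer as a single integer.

Op 1: append 2 -> log_len=2
Op 2: F1 acks idx 2 -> match: F0=0 F1=2 F2=0 F3=0; commitIndex=0
Op 3: F0 acks idx 2 -> match: F0=2 F1=2 F2=0 F3=0; commitIndex=2
Op 4: F2 acks idx 2 -> match: F0=2 F1=2 F2=2 F3=0; commitIndex=2
Op 5: F1 acks idx 2 -> match: F0=2 F1=2 F2=2 F3=0; commitIndex=2
Op 6: append 3 -> log_len=5
Op 7: append 3 -> log_len=8
Op 8: F3 acks idx 4 -> match: F0=2 F1=2 F2=2 F3=4; commitIndex=2
Op 9: F1 acks idx 5 -> match: F0=2 F1=5 F2=2 F3=4; commitIndex=4
Op 10: append 3 -> log_len=11

Answer: 4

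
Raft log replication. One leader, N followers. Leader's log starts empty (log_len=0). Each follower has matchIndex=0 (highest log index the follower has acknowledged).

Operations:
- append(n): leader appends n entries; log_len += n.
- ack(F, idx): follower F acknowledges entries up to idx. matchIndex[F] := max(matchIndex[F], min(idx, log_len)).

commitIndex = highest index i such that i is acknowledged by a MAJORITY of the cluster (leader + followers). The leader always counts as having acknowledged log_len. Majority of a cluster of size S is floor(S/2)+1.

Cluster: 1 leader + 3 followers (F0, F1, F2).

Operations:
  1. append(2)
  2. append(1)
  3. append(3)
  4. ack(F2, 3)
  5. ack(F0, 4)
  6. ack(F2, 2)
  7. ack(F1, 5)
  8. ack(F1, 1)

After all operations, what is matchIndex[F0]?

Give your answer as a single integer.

Op 1: append 2 -> log_len=2
Op 2: append 1 -> log_len=3
Op 3: append 3 -> log_len=6
Op 4: F2 acks idx 3 -> match: F0=0 F1=0 F2=3; commitIndex=0
Op 5: F0 acks idx 4 -> match: F0=4 F1=0 F2=3; commitIndex=3
Op 6: F2 acks idx 2 -> match: F0=4 F1=0 F2=3; commitIndex=3
Op 7: F1 acks idx 5 -> match: F0=4 F1=5 F2=3; commitIndex=4
Op 8: F1 acks idx 1 -> match: F0=4 F1=5 F2=3; commitIndex=4

Answer: 4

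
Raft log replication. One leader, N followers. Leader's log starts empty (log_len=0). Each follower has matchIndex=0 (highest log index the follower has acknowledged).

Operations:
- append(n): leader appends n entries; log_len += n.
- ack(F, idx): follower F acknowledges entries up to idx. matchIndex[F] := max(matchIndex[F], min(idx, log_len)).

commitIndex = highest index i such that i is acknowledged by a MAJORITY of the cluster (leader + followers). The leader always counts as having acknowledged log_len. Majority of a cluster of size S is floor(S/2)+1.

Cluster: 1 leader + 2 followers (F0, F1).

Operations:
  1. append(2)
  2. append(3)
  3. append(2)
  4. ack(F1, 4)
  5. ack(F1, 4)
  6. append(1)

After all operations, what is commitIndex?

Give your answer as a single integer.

Op 1: append 2 -> log_len=2
Op 2: append 3 -> log_len=5
Op 3: append 2 -> log_len=7
Op 4: F1 acks idx 4 -> match: F0=0 F1=4; commitIndex=4
Op 5: F1 acks idx 4 -> match: F0=0 F1=4; commitIndex=4
Op 6: append 1 -> log_len=8

Answer: 4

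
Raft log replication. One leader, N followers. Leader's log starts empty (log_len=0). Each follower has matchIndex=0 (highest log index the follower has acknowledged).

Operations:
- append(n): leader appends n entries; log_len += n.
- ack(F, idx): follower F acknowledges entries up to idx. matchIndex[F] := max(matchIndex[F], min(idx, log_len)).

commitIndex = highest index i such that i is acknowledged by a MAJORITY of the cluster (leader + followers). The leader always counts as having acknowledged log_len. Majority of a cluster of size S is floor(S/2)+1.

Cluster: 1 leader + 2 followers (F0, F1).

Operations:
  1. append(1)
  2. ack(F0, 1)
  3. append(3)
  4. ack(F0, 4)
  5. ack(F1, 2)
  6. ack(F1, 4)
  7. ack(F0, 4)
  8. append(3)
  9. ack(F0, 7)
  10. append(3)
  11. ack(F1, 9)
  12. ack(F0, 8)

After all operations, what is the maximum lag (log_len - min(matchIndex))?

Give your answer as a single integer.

Answer: 2

Derivation:
Op 1: append 1 -> log_len=1
Op 2: F0 acks idx 1 -> match: F0=1 F1=0; commitIndex=1
Op 3: append 3 -> log_len=4
Op 4: F0 acks idx 4 -> match: F0=4 F1=0; commitIndex=4
Op 5: F1 acks idx 2 -> match: F0=4 F1=2; commitIndex=4
Op 6: F1 acks idx 4 -> match: F0=4 F1=4; commitIndex=4
Op 7: F0 acks idx 4 -> match: F0=4 F1=4; commitIndex=4
Op 8: append 3 -> log_len=7
Op 9: F0 acks idx 7 -> match: F0=7 F1=4; commitIndex=7
Op 10: append 3 -> log_len=10
Op 11: F1 acks idx 9 -> match: F0=7 F1=9; commitIndex=9
Op 12: F0 acks idx 8 -> match: F0=8 F1=9; commitIndex=9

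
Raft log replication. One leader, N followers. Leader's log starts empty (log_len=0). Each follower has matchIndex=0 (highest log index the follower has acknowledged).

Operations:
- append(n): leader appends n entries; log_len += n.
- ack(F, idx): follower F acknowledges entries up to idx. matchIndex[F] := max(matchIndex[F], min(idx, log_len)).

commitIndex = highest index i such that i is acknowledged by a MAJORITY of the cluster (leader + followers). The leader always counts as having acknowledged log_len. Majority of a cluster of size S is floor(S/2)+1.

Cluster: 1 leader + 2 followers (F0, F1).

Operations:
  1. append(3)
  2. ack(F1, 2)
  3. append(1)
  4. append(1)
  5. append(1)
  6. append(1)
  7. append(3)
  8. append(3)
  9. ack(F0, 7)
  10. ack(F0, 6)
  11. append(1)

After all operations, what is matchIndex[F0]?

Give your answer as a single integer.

Answer: 7

Derivation:
Op 1: append 3 -> log_len=3
Op 2: F1 acks idx 2 -> match: F0=0 F1=2; commitIndex=2
Op 3: append 1 -> log_len=4
Op 4: append 1 -> log_len=5
Op 5: append 1 -> log_len=6
Op 6: append 1 -> log_len=7
Op 7: append 3 -> log_len=10
Op 8: append 3 -> log_len=13
Op 9: F0 acks idx 7 -> match: F0=7 F1=2; commitIndex=7
Op 10: F0 acks idx 6 -> match: F0=7 F1=2; commitIndex=7
Op 11: append 1 -> log_len=14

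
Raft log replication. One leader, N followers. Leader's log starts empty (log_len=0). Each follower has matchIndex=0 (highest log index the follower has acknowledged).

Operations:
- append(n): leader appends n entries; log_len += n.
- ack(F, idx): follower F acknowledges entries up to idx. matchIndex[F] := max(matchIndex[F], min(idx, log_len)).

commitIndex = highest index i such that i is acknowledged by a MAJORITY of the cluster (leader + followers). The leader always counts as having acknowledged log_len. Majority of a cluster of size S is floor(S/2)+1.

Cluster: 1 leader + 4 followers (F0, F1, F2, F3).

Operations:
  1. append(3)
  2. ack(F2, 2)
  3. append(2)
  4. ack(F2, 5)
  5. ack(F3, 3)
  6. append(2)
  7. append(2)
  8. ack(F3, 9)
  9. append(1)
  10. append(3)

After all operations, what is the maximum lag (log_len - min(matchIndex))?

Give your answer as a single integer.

Answer: 13

Derivation:
Op 1: append 3 -> log_len=3
Op 2: F2 acks idx 2 -> match: F0=0 F1=0 F2=2 F3=0; commitIndex=0
Op 3: append 2 -> log_len=5
Op 4: F2 acks idx 5 -> match: F0=0 F1=0 F2=5 F3=0; commitIndex=0
Op 5: F3 acks idx 3 -> match: F0=0 F1=0 F2=5 F3=3; commitIndex=3
Op 6: append 2 -> log_len=7
Op 7: append 2 -> log_len=9
Op 8: F3 acks idx 9 -> match: F0=0 F1=0 F2=5 F3=9; commitIndex=5
Op 9: append 1 -> log_len=10
Op 10: append 3 -> log_len=13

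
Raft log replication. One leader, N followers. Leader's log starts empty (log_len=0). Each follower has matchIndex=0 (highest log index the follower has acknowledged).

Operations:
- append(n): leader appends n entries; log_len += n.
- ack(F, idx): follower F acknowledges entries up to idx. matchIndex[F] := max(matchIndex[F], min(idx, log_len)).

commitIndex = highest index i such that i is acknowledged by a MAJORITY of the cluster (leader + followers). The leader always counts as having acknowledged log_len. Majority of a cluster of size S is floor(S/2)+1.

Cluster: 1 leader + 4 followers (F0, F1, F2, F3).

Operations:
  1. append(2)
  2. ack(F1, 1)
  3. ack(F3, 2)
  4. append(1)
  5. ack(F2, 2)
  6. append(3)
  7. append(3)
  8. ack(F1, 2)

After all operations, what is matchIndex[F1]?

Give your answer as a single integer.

Op 1: append 2 -> log_len=2
Op 2: F1 acks idx 1 -> match: F0=0 F1=1 F2=0 F3=0; commitIndex=0
Op 3: F3 acks idx 2 -> match: F0=0 F1=1 F2=0 F3=2; commitIndex=1
Op 4: append 1 -> log_len=3
Op 5: F2 acks idx 2 -> match: F0=0 F1=1 F2=2 F3=2; commitIndex=2
Op 6: append 3 -> log_len=6
Op 7: append 3 -> log_len=9
Op 8: F1 acks idx 2 -> match: F0=0 F1=2 F2=2 F3=2; commitIndex=2

Answer: 2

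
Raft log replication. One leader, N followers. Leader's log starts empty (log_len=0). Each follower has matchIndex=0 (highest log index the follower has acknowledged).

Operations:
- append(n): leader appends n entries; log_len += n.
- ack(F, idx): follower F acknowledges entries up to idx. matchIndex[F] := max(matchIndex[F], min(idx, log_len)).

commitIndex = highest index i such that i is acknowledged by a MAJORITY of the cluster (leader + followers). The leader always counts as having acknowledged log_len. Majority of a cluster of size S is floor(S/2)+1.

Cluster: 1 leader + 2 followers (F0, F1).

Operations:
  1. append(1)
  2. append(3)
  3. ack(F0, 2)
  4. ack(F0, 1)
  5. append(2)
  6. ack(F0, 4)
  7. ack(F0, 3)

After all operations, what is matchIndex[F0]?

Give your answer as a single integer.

Answer: 4

Derivation:
Op 1: append 1 -> log_len=1
Op 2: append 3 -> log_len=4
Op 3: F0 acks idx 2 -> match: F0=2 F1=0; commitIndex=2
Op 4: F0 acks idx 1 -> match: F0=2 F1=0; commitIndex=2
Op 5: append 2 -> log_len=6
Op 6: F0 acks idx 4 -> match: F0=4 F1=0; commitIndex=4
Op 7: F0 acks idx 3 -> match: F0=4 F1=0; commitIndex=4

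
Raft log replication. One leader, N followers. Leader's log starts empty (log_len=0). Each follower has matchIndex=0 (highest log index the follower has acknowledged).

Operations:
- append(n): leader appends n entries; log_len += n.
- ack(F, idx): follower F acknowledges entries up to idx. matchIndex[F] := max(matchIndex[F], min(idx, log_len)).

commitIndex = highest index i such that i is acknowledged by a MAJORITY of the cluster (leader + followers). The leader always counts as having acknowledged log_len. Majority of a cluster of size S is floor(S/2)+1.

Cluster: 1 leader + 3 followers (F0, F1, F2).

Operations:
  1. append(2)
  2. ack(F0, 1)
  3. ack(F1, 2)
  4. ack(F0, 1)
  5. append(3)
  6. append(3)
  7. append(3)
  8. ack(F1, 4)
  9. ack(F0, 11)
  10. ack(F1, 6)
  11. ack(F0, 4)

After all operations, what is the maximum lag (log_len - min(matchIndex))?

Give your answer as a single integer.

Answer: 11

Derivation:
Op 1: append 2 -> log_len=2
Op 2: F0 acks idx 1 -> match: F0=1 F1=0 F2=0; commitIndex=0
Op 3: F1 acks idx 2 -> match: F0=1 F1=2 F2=0; commitIndex=1
Op 4: F0 acks idx 1 -> match: F0=1 F1=2 F2=0; commitIndex=1
Op 5: append 3 -> log_len=5
Op 6: append 3 -> log_len=8
Op 7: append 3 -> log_len=11
Op 8: F1 acks idx 4 -> match: F0=1 F1=4 F2=0; commitIndex=1
Op 9: F0 acks idx 11 -> match: F0=11 F1=4 F2=0; commitIndex=4
Op 10: F1 acks idx 6 -> match: F0=11 F1=6 F2=0; commitIndex=6
Op 11: F0 acks idx 4 -> match: F0=11 F1=6 F2=0; commitIndex=6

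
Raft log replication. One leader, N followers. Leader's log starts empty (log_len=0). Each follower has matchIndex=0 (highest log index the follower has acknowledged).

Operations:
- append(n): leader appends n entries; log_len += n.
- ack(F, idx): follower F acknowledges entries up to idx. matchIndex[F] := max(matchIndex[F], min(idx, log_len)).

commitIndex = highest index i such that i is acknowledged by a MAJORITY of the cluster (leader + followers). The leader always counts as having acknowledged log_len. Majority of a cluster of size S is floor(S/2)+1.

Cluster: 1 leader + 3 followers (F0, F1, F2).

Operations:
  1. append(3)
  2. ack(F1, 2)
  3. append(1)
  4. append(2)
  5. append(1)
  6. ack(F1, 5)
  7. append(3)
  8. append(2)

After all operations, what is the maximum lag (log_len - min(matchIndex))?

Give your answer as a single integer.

Op 1: append 3 -> log_len=3
Op 2: F1 acks idx 2 -> match: F0=0 F1=2 F2=0; commitIndex=0
Op 3: append 1 -> log_len=4
Op 4: append 2 -> log_len=6
Op 5: append 1 -> log_len=7
Op 6: F1 acks idx 5 -> match: F0=0 F1=5 F2=0; commitIndex=0
Op 7: append 3 -> log_len=10
Op 8: append 2 -> log_len=12

Answer: 12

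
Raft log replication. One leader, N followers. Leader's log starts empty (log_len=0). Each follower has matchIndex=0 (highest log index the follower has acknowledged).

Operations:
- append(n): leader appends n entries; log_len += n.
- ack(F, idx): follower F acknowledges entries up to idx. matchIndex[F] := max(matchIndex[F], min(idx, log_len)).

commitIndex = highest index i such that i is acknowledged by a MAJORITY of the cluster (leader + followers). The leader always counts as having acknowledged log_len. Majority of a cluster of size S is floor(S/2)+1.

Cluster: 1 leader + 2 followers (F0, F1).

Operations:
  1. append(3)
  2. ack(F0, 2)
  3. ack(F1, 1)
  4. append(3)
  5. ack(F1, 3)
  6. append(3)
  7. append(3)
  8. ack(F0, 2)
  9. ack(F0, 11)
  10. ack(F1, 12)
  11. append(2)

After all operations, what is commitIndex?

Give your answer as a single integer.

Answer: 12

Derivation:
Op 1: append 3 -> log_len=3
Op 2: F0 acks idx 2 -> match: F0=2 F1=0; commitIndex=2
Op 3: F1 acks idx 1 -> match: F0=2 F1=1; commitIndex=2
Op 4: append 3 -> log_len=6
Op 5: F1 acks idx 3 -> match: F0=2 F1=3; commitIndex=3
Op 6: append 3 -> log_len=9
Op 7: append 3 -> log_len=12
Op 8: F0 acks idx 2 -> match: F0=2 F1=3; commitIndex=3
Op 9: F0 acks idx 11 -> match: F0=11 F1=3; commitIndex=11
Op 10: F1 acks idx 12 -> match: F0=11 F1=12; commitIndex=12
Op 11: append 2 -> log_len=14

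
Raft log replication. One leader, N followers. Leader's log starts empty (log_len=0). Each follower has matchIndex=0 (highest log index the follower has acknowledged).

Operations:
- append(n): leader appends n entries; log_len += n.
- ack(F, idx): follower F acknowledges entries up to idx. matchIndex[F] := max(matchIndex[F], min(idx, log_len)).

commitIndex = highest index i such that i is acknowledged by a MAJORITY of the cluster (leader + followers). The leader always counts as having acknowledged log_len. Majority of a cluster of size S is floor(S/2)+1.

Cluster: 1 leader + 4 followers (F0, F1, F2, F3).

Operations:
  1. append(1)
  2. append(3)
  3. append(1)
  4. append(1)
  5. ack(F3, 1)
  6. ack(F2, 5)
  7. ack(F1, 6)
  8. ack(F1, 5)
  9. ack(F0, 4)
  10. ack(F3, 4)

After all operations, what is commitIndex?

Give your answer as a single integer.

Answer: 5

Derivation:
Op 1: append 1 -> log_len=1
Op 2: append 3 -> log_len=4
Op 3: append 1 -> log_len=5
Op 4: append 1 -> log_len=6
Op 5: F3 acks idx 1 -> match: F0=0 F1=0 F2=0 F3=1; commitIndex=0
Op 6: F2 acks idx 5 -> match: F0=0 F1=0 F2=5 F3=1; commitIndex=1
Op 7: F1 acks idx 6 -> match: F0=0 F1=6 F2=5 F3=1; commitIndex=5
Op 8: F1 acks idx 5 -> match: F0=0 F1=6 F2=5 F3=1; commitIndex=5
Op 9: F0 acks idx 4 -> match: F0=4 F1=6 F2=5 F3=1; commitIndex=5
Op 10: F3 acks idx 4 -> match: F0=4 F1=6 F2=5 F3=4; commitIndex=5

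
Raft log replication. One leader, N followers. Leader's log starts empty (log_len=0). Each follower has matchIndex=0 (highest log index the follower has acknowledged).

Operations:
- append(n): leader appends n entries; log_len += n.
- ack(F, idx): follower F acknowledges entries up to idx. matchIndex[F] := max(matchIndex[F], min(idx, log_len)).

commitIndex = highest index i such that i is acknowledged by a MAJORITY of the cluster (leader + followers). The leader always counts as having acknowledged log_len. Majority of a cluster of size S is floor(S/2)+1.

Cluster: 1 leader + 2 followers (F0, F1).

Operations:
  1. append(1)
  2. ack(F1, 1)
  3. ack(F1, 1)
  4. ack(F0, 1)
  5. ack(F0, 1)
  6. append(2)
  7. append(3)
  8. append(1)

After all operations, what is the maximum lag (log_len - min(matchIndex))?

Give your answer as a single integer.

Answer: 6

Derivation:
Op 1: append 1 -> log_len=1
Op 2: F1 acks idx 1 -> match: F0=0 F1=1; commitIndex=1
Op 3: F1 acks idx 1 -> match: F0=0 F1=1; commitIndex=1
Op 4: F0 acks idx 1 -> match: F0=1 F1=1; commitIndex=1
Op 5: F0 acks idx 1 -> match: F0=1 F1=1; commitIndex=1
Op 6: append 2 -> log_len=3
Op 7: append 3 -> log_len=6
Op 8: append 1 -> log_len=7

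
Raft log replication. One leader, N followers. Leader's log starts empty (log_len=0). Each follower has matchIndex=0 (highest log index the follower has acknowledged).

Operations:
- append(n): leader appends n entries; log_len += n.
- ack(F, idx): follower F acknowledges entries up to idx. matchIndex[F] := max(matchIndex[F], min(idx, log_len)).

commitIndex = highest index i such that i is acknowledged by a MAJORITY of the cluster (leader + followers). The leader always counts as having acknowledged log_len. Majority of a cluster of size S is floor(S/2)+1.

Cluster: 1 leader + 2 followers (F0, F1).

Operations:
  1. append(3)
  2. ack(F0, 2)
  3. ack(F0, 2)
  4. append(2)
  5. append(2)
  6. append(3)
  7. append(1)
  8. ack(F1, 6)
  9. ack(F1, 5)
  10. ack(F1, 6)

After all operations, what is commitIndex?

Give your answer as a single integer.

Answer: 6

Derivation:
Op 1: append 3 -> log_len=3
Op 2: F0 acks idx 2 -> match: F0=2 F1=0; commitIndex=2
Op 3: F0 acks idx 2 -> match: F0=2 F1=0; commitIndex=2
Op 4: append 2 -> log_len=5
Op 5: append 2 -> log_len=7
Op 6: append 3 -> log_len=10
Op 7: append 1 -> log_len=11
Op 8: F1 acks idx 6 -> match: F0=2 F1=6; commitIndex=6
Op 9: F1 acks idx 5 -> match: F0=2 F1=6; commitIndex=6
Op 10: F1 acks idx 6 -> match: F0=2 F1=6; commitIndex=6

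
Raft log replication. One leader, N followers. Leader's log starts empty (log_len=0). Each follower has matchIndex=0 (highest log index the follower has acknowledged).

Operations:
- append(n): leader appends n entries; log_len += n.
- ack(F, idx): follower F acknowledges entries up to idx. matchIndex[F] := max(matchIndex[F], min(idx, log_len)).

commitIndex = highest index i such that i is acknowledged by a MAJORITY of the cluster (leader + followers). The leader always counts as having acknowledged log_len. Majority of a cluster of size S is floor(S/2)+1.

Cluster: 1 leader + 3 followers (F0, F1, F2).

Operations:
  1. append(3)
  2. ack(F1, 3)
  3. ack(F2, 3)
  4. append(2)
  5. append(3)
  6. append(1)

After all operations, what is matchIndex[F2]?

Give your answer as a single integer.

Answer: 3

Derivation:
Op 1: append 3 -> log_len=3
Op 2: F1 acks idx 3 -> match: F0=0 F1=3 F2=0; commitIndex=0
Op 3: F2 acks idx 3 -> match: F0=0 F1=3 F2=3; commitIndex=3
Op 4: append 2 -> log_len=5
Op 5: append 3 -> log_len=8
Op 6: append 1 -> log_len=9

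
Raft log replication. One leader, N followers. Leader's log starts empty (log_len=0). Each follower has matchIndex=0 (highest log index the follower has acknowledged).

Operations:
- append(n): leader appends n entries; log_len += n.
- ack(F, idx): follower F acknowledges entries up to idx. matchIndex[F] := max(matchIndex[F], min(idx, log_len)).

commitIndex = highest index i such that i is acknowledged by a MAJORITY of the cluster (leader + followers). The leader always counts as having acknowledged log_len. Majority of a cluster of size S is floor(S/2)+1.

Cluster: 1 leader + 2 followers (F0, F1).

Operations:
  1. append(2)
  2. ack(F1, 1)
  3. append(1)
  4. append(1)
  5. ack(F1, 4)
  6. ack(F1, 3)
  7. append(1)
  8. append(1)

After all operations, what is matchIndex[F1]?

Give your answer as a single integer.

Op 1: append 2 -> log_len=2
Op 2: F1 acks idx 1 -> match: F0=0 F1=1; commitIndex=1
Op 3: append 1 -> log_len=3
Op 4: append 1 -> log_len=4
Op 5: F1 acks idx 4 -> match: F0=0 F1=4; commitIndex=4
Op 6: F1 acks idx 3 -> match: F0=0 F1=4; commitIndex=4
Op 7: append 1 -> log_len=5
Op 8: append 1 -> log_len=6

Answer: 4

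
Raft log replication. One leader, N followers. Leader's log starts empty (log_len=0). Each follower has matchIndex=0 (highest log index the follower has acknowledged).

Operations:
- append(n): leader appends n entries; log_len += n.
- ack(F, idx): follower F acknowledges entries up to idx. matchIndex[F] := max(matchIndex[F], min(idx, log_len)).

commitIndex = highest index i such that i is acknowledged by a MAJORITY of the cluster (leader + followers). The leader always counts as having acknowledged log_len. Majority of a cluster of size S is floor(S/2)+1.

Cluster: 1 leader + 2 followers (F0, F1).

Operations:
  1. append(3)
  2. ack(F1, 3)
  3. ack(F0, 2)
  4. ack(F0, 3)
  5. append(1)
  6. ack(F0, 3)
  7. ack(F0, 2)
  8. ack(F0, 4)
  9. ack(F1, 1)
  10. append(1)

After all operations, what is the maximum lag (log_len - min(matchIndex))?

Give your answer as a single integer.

Op 1: append 3 -> log_len=3
Op 2: F1 acks idx 3 -> match: F0=0 F1=3; commitIndex=3
Op 3: F0 acks idx 2 -> match: F0=2 F1=3; commitIndex=3
Op 4: F0 acks idx 3 -> match: F0=3 F1=3; commitIndex=3
Op 5: append 1 -> log_len=4
Op 6: F0 acks idx 3 -> match: F0=3 F1=3; commitIndex=3
Op 7: F0 acks idx 2 -> match: F0=3 F1=3; commitIndex=3
Op 8: F0 acks idx 4 -> match: F0=4 F1=3; commitIndex=4
Op 9: F1 acks idx 1 -> match: F0=4 F1=3; commitIndex=4
Op 10: append 1 -> log_len=5

Answer: 2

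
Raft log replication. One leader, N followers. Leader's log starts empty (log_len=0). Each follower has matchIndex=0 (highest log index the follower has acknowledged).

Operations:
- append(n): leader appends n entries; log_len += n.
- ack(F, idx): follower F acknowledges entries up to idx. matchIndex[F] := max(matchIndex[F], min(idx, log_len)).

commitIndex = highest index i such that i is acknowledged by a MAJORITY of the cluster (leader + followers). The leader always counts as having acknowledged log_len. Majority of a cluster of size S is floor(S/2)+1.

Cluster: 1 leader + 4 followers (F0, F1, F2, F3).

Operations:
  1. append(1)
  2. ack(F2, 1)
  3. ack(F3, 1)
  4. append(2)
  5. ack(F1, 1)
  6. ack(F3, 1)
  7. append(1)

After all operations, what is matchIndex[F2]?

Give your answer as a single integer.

Op 1: append 1 -> log_len=1
Op 2: F2 acks idx 1 -> match: F0=0 F1=0 F2=1 F3=0; commitIndex=0
Op 3: F3 acks idx 1 -> match: F0=0 F1=0 F2=1 F3=1; commitIndex=1
Op 4: append 2 -> log_len=3
Op 5: F1 acks idx 1 -> match: F0=0 F1=1 F2=1 F3=1; commitIndex=1
Op 6: F3 acks idx 1 -> match: F0=0 F1=1 F2=1 F3=1; commitIndex=1
Op 7: append 1 -> log_len=4

Answer: 1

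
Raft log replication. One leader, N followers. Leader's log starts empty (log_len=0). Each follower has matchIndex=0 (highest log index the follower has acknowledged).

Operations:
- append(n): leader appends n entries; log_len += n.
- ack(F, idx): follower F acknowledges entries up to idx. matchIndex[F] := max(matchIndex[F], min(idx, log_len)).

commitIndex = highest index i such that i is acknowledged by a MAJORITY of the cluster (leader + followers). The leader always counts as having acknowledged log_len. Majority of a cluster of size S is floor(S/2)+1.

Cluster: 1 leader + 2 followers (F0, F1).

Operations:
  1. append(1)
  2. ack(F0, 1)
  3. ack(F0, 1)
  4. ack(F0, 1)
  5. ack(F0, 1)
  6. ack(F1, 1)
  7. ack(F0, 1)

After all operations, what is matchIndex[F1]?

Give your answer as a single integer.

Op 1: append 1 -> log_len=1
Op 2: F0 acks idx 1 -> match: F0=1 F1=0; commitIndex=1
Op 3: F0 acks idx 1 -> match: F0=1 F1=0; commitIndex=1
Op 4: F0 acks idx 1 -> match: F0=1 F1=0; commitIndex=1
Op 5: F0 acks idx 1 -> match: F0=1 F1=0; commitIndex=1
Op 6: F1 acks idx 1 -> match: F0=1 F1=1; commitIndex=1
Op 7: F0 acks idx 1 -> match: F0=1 F1=1; commitIndex=1

Answer: 1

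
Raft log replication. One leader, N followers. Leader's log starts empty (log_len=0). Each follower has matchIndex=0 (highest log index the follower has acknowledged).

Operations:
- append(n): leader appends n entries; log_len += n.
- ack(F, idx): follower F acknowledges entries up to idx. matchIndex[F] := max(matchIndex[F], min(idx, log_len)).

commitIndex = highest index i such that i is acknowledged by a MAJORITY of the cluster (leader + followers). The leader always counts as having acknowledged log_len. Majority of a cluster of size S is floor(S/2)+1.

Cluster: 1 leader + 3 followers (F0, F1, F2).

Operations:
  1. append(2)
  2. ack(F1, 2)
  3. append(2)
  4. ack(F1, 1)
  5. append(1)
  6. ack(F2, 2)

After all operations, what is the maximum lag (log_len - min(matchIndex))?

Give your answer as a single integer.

Op 1: append 2 -> log_len=2
Op 2: F1 acks idx 2 -> match: F0=0 F1=2 F2=0; commitIndex=0
Op 3: append 2 -> log_len=4
Op 4: F1 acks idx 1 -> match: F0=0 F1=2 F2=0; commitIndex=0
Op 5: append 1 -> log_len=5
Op 6: F2 acks idx 2 -> match: F0=0 F1=2 F2=2; commitIndex=2

Answer: 5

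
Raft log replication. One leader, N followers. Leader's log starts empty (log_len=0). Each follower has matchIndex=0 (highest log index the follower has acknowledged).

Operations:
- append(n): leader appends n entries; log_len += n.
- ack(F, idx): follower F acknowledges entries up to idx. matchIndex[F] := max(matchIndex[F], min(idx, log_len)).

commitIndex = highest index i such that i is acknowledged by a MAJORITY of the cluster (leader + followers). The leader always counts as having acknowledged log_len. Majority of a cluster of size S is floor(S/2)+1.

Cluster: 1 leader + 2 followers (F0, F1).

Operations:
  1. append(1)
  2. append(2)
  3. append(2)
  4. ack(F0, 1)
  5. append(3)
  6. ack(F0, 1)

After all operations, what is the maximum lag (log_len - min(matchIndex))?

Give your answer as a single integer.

Op 1: append 1 -> log_len=1
Op 2: append 2 -> log_len=3
Op 3: append 2 -> log_len=5
Op 4: F0 acks idx 1 -> match: F0=1 F1=0; commitIndex=1
Op 5: append 3 -> log_len=8
Op 6: F0 acks idx 1 -> match: F0=1 F1=0; commitIndex=1

Answer: 8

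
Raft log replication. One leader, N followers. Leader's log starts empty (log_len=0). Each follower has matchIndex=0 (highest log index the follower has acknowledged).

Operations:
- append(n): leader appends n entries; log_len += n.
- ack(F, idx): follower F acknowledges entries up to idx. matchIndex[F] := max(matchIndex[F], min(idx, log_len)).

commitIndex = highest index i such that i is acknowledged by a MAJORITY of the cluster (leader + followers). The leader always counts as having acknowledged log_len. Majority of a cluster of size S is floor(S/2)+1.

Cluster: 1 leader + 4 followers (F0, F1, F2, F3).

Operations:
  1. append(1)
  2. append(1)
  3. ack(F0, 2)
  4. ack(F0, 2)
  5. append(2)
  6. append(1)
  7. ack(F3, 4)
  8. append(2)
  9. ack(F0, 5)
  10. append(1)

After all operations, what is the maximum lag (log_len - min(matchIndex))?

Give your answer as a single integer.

Op 1: append 1 -> log_len=1
Op 2: append 1 -> log_len=2
Op 3: F0 acks idx 2 -> match: F0=2 F1=0 F2=0 F3=0; commitIndex=0
Op 4: F0 acks idx 2 -> match: F0=2 F1=0 F2=0 F3=0; commitIndex=0
Op 5: append 2 -> log_len=4
Op 6: append 1 -> log_len=5
Op 7: F3 acks idx 4 -> match: F0=2 F1=0 F2=0 F3=4; commitIndex=2
Op 8: append 2 -> log_len=7
Op 9: F0 acks idx 5 -> match: F0=5 F1=0 F2=0 F3=4; commitIndex=4
Op 10: append 1 -> log_len=8

Answer: 8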